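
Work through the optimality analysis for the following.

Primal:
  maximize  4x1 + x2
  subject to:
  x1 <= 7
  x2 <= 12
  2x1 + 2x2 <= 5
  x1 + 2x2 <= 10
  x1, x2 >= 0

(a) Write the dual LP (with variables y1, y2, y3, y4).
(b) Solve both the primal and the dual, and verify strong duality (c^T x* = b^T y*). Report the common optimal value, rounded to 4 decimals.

The standard primal-dual pair for 'max c^T x s.t. A x <= b, x >= 0' is:
  Dual:  min b^T y  s.t.  A^T y >= c,  y >= 0.

So the dual LP is:
  minimize  7y1 + 12y2 + 5y3 + 10y4
  subject to:
    y1 + 2y3 + y4 >= 4
    y2 + 2y3 + 2y4 >= 1
    y1, y2, y3, y4 >= 0

Solving the primal: x* = (2.5, 0).
  primal value c^T x* = 10.
Solving the dual: y* = (0, 0, 2, 0).
  dual value b^T y* = 10.
Strong duality: c^T x* = b^T y*. Confirmed.

10


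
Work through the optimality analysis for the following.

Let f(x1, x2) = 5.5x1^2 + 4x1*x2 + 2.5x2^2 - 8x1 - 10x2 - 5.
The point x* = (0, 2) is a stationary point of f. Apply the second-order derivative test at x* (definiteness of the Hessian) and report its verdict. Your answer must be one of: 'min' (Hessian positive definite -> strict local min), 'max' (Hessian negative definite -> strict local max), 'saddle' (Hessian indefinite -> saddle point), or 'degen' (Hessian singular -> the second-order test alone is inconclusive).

Compute the Hessian H = grad^2 f:
  H = [[11, 4], [4, 5]]
Verify stationarity: grad f(x*) = H x* + g = (0, 0).
Eigenvalues of H: 3, 13.
Both eigenvalues > 0, so H is positive definite -> x* is a strict local min.

min


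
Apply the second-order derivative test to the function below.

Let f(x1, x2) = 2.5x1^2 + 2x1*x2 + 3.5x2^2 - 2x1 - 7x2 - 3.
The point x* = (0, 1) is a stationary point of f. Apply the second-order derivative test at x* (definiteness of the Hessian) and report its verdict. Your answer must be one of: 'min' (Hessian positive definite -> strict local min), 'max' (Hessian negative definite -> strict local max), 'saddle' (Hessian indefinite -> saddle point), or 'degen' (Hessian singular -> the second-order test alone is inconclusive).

Compute the Hessian H = grad^2 f:
  H = [[5, 2], [2, 7]]
Verify stationarity: grad f(x*) = H x* + g = (0, 0).
Eigenvalues of H: 3.7639, 8.2361.
Both eigenvalues > 0, so H is positive definite -> x* is a strict local min.

min


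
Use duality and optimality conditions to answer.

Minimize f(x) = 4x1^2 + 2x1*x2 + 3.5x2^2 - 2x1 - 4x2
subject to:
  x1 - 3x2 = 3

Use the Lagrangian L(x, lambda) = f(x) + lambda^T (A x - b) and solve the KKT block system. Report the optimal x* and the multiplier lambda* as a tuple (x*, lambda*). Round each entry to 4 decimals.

Form the Lagrangian:
  L(x, lambda) = (1/2) x^T Q x + c^T x + lambda^T (A x - b)
Stationarity (grad_x L = 0): Q x + c + A^T lambda = 0.
Primal feasibility: A x = b.

This gives the KKT block system:
  [ Q   A^T ] [ x     ]   [-c ]
  [ A    0  ] [ lambda ] = [ b ]

Solving the linear system:
  x*      = (0.7582, -0.7473)
  lambda* = (-2.5714)
  f(x*)   = 4.5934

x* = (0.7582, -0.7473), lambda* = (-2.5714)


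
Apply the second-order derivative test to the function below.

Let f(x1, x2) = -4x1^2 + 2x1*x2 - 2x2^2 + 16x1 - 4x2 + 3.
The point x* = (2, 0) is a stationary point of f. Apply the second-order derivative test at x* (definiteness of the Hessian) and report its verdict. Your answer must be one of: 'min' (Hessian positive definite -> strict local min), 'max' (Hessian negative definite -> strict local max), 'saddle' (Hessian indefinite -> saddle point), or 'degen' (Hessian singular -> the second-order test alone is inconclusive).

Compute the Hessian H = grad^2 f:
  H = [[-8, 2], [2, -4]]
Verify stationarity: grad f(x*) = H x* + g = (0, 0).
Eigenvalues of H: -8.8284, -3.1716.
Both eigenvalues < 0, so H is negative definite -> x* is a strict local max.

max


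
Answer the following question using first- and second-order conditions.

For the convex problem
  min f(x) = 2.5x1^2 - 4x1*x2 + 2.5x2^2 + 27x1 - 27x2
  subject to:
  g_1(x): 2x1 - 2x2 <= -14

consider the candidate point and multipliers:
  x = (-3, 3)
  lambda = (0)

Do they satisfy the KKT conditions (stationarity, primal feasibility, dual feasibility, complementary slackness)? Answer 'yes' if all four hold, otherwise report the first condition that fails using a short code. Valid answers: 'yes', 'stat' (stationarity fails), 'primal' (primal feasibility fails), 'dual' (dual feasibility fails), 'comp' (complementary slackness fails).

Gradient of f: grad f(x) = Q x + c = (0, 0)
Constraint values g_i(x) = a_i^T x - b_i:
  g_1((-3, 3)) = 2
Stationarity residual: grad f(x) + sum_i lambda_i a_i = (0, 0)
  -> stationarity OK
Primal feasibility (all g_i <= 0): FAILS
Dual feasibility (all lambda_i >= 0): OK
Complementary slackness (lambda_i * g_i(x) = 0 for all i): OK

Verdict: the first failing condition is primal_feasibility -> primal.

primal


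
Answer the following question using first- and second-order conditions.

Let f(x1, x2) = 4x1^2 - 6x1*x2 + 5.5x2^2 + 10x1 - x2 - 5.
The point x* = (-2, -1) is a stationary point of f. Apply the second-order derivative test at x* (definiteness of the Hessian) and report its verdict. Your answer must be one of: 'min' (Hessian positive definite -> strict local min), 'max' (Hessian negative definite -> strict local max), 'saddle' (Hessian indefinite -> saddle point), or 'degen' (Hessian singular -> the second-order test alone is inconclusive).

Compute the Hessian H = grad^2 f:
  H = [[8, -6], [-6, 11]]
Verify stationarity: grad f(x*) = H x* + g = (0, 0).
Eigenvalues of H: 3.3153, 15.6847.
Both eigenvalues > 0, so H is positive definite -> x* is a strict local min.

min


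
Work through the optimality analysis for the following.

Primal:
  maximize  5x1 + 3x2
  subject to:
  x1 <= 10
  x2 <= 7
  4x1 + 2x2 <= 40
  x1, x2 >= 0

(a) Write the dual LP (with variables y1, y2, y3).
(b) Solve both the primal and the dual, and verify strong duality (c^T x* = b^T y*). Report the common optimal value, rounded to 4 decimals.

The standard primal-dual pair for 'max c^T x s.t. A x <= b, x >= 0' is:
  Dual:  min b^T y  s.t.  A^T y >= c,  y >= 0.

So the dual LP is:
  minimize  10y1 + 7y2 + 40y3
  subject to:
    y1 + 4y3 >= 5
    y2 + 2y3 >= 3
    y1, y2, y3 >= 0

Solving the primal: x* = (6.5, 7).
  primal value c^T x* = 53.5.
Solving the dual: y* = (0, 0.5, 1.25).
  dual value b^T y* = 53.5.
Strong duality: c^T x* = b^T y*. Confirmed.

53.5


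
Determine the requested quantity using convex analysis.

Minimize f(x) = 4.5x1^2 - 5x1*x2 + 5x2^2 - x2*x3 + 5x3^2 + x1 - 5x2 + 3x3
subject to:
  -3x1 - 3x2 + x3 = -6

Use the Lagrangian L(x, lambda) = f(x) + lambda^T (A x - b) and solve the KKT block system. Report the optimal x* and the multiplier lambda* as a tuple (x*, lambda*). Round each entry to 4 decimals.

Form the Lagrangian:
  L(x, lambda) = (1/2) x^T Q x + c^T x + lambda^T (A x - b)
Stationarity (grad_x L = 0): Q x + c + A^T lambda = 0.
Primal feasibility: A x = b.

This gives the KKT block system:
  [ Q   A^T ] [ x     ]   [-c ]
  [ A    0  ] [ lambda ] = [ b ]

Solving the linear system:
  x*      = (0.7901, 1.1193, -0.2719)
  lambda* = (0.8381)
  f(x*)   = -0.2967

x* = (0.7901, 1.1193, -0.2719), lambda* = (0.8381)


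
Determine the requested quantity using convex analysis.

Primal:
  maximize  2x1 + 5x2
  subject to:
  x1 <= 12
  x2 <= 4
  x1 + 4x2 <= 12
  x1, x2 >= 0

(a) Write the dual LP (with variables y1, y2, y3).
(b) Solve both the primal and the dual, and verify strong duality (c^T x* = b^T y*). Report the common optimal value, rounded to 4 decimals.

The standard primal-dual pair for 'max c^T x s.t. A x <= b, x >= 0' is:
  Dual:  min b^T y  s.t.  A^T y >= c,  y >= 0.

So the dual LP is:
  minimize  12y1 + 4y2 + 12y3
  subject to:
    y1 + y3 >= 2
    y2 + 4y3 >= 5
    y1, y2, y3 >= 0

Solving the primal: x* = (12, 0).
  primal value c^T x* = 24.
Solving the dual: y* = (0.75, 0, 1.25).
  dual value b^T y* = 24.
Strong duality: c^T x* = b^T y*. Confirmed.

24


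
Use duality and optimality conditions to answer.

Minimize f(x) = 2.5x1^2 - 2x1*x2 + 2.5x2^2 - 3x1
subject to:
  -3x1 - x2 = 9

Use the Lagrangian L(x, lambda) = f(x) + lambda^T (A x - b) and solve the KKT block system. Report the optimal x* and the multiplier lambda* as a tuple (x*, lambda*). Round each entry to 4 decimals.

Form the Lagrangian:
  L(x, lambda) = (1/2) x^T Q x + c^T x + lambda^T (A x - b)
Stationarity (grad_x L = 0): Q x + c + A^T lambda = 0.
Primal feasibility: A x = b.

This gives the KKT block system:
  [ Q   A^T ] [ x     ]   [-c ]
  [ A    0  ] [ lambda ] = [ b ]

Solving the linear system:
  x*      = (-2.4194, -1.7419)
  lambda* = (-3.871)
  f(x*)   = 21.0484

x* = (-2.4194, -1.7419), lambda* = (-3.871)


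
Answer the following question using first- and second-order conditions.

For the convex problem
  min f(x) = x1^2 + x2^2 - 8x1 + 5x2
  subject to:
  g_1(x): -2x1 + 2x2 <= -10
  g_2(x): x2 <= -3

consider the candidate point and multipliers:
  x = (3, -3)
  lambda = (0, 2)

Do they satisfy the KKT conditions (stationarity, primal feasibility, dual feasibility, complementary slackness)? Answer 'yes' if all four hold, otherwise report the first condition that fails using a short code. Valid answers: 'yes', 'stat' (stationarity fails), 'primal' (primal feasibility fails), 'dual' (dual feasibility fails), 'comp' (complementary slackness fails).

Gradient of f: grad f(x) = Q x + c = (-2, -1)
Constraint values g_i(x) = a_i^T x - b_i:
  g_1((3, -3)) = -2
  g_2((3, -3)) = 0
Stationarity residual: grad f(x) + sum_i lambda_i a_i = (-2, 1)
  -> stationarity FAILS
Primal feasibility (all g_i <= 0): OK
Dual feasibility (all lambda_i >= 0): OK
Complementary slackness (lambda_i * g_i(x) = 0 for all i): OK

Verdict: the first failing condition is stationarity -> stat.

stat


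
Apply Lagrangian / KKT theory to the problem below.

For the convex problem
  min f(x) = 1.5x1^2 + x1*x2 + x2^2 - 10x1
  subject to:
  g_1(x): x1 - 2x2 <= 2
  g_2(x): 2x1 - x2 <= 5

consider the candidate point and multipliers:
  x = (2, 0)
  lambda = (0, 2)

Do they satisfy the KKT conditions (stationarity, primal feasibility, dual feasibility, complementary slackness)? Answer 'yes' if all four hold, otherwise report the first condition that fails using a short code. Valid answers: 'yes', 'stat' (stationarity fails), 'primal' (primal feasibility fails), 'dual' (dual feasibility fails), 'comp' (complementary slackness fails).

Gradient of f: grad f(x) = Q x + c = (-4, 2)
Constraint values g_i(x) = a_i^T x - b_i:
  g_1((2, 0)) = 0
  g_2((2, 0)) = -1
Stationarity residual: grad f(x) + sum_i lambda_i a_i = (0, 0)
  -> stationarity OK
Primal feasibility (all g_i <= 0): OK
Dual feasibility (all lambda_i >= 0): OK
Complementary slackness (lambda_i * g_i(x) = 0 for all i): FAILS

Verdict: the first failing condition is complementary_slackness -> comp.

comp


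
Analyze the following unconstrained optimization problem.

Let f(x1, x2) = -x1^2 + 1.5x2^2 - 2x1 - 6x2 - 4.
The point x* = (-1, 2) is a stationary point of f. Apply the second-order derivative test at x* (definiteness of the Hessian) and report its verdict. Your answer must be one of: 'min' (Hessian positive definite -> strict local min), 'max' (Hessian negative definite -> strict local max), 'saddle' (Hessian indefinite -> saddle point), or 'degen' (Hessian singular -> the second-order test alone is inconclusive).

Compute the Hessian H = grad^2 f:
  H = [[-2, 0], [0, 3]]
Verify stationarity: grad f(x*) = H x* + g = (0, 0).
Eigenvalues of H: -2, 3.
Eigenvalues have mixed signs, so H is indefinite -> x* is a saddle point.

saddle


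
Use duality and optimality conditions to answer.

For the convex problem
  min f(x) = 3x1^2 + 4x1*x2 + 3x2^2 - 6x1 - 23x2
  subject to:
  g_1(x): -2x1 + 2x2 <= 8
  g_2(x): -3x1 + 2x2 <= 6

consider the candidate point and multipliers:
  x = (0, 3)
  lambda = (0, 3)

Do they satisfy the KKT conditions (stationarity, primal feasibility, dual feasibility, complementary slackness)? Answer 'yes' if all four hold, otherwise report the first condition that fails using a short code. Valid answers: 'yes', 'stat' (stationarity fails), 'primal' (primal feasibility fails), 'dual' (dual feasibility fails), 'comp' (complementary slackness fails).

Gradient of f: grad f(x) = Q x + c = (6, -5)
Constraint values g_i(x) = a_i^T x - b_i:
  g_1((0, 3)) = -2
  g_2((0, 3)) = 0
Stationarity residual: grad f(x) + sum_i lambda_i a_i = (-3, 1)
  -> stationarity FAILS
Primal feasibility (all g_i <= 0): OK
Dual feasibility (all lambda_i >= 0): OK
Complementary slackness (lambda_i * g_i(x) = 0 for all i): OK

Verdict: the first failing condition is stationarity -> stat.

stat


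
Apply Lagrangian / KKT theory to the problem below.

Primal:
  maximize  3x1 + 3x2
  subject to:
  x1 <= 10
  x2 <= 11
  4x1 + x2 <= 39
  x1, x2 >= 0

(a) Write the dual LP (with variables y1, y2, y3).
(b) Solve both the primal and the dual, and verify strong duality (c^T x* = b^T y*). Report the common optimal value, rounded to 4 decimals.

The standard primal-dual pair for 'max c^T x s.t. A x <= b, x >= 0' is:
  Dual:  min b^T y  s.t.  A^T y >= c,  y >= 0.

So the dual LP is:
  minimize  10y1 + 11y2 + 39y3
  subject to:
    y1 + 4y3 >= 3
    y2 + y3 >= 3
    y1, y2, y3 >= 0

Solving the primal: x* = (7, 11).
  primal value c^T x* = 54.
Solving the dual: y* = (0, 2.25, 0.75).
  dual value b^T y* = 54.
Strong duality: c^T x* = b^T y*. Confirmed.

54


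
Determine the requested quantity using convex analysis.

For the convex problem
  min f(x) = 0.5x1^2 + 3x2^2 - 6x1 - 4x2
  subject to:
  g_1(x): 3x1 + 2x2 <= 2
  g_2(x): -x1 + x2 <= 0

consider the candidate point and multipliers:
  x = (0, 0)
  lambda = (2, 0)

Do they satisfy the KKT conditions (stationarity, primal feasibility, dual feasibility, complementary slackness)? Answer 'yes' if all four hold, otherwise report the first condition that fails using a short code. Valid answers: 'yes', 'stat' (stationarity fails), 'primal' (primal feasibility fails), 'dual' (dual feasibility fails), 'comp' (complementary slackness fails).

Gradient of f: grad f(x) = Q x + c = (-6, -4)
Constraint values g_i(x) = a_i^T x - b_i:
  g_1((0, 0)) = -2
  g_2((0, 0)) = 0
Stationarity residual: grad f(x) + sum_i lambda_i a_i = (0, 0)
  -> stationarity OK
Primal feasibility (all g_i <= 0): OK
Dual feasibility (all lambda_i >= 0): OK
Complementary slackness (lambda_i * g_i(x) = 0 for all i): FAILS

Verdict: the first failing condition is complementary_slackness -> comp.

comp


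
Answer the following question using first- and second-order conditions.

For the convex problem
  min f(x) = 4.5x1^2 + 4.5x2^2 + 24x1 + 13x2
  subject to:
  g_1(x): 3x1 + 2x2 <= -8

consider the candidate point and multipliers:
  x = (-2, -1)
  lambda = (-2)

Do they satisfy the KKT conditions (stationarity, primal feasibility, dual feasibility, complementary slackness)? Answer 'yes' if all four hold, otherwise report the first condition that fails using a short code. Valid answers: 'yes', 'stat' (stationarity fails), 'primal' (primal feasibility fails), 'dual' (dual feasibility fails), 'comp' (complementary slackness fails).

Gradient of f: grad f(x) = Q x + c = (6, 4)
Constraint values g_i(x) = a_i^T x - b_i:
  g_1((-2, -1)) = 0
Stationarity residual: grad f(x) + sum_i lambda_i a_i = (0, 0)
  -> stationarity OK
Primal feasibility (all g_i <= 0): OK
Dual feasibility (all lambda_i >= 0): FAILS
Complementary slackness (lambda_i * g_i(x) = 0 for all i): OK

Verdict: the first failing condition is dual_feasibility -> dual.

dual


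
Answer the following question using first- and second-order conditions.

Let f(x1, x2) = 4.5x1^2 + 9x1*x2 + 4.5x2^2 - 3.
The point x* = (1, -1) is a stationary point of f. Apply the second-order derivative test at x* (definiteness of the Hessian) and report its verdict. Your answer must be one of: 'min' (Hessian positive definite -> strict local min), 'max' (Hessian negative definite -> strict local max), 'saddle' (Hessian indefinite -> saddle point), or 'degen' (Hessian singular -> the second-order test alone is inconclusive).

Compute the Hessian H = grad^2 f:
  H = [[9, 9], [9, 9]]
Verify stationarity: grad f(x*) = H x* + g = (0, 0).
Eigenvalues of H: 0, 18.
H has a zero eigenvalue (singular; positive semidefinite but not definite), so H is neither positive definite, negative definite, nor indefinite. The second-order test alone is inconclusive -> degen.
(Indeed, f is constant along the null direction of H through x*, so x* is not a strict local extremum.)

degen


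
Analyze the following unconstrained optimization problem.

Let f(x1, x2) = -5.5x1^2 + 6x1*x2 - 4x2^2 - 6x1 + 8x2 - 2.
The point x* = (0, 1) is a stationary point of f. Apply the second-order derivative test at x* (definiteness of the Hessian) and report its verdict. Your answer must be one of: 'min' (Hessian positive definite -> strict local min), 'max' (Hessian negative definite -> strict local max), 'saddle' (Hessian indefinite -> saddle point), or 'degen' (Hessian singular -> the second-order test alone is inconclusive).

Compute the Hessian H = grad^2 f:
  H = [[-11, 6], [6, -8]]
Verify stationarity: grad f(x*) = H x* + g = (0, 0).
Eigenvalues of H: -15.6847, -3.3153.
Both eigenvalues < 0, so H is negative definite -> x* is a strict local max.

max


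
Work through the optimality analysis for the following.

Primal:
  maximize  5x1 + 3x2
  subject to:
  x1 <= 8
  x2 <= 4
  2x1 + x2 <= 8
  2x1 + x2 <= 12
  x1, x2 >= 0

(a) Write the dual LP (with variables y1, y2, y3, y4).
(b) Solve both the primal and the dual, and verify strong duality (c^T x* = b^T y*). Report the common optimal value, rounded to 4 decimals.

The standard primal-dual pair for 'max c^T x s.t. A x <= b, x >= 0' is:
  Dual:  min b^T y  s.t.  A^T y >= c,  y >= 0.

So the dual LP is:
  minimize  8y1 + 4y2 + 8y3 + 12y4
  subject to:
    y1 + 2y3 + 2y4 >= 5
    y2 + y3 + y4 >= 3
    y1, y2, y3, y4 >= 0

Solving the primal: x* = (2, 4).
  primal value c^T x* = 22.
Solving the dual: y* = (0, 0.5, 2.5, 0).
  dual value b^T y* = 22.
Strong duality: c^T x* = b^T y*. Confirmed.

22


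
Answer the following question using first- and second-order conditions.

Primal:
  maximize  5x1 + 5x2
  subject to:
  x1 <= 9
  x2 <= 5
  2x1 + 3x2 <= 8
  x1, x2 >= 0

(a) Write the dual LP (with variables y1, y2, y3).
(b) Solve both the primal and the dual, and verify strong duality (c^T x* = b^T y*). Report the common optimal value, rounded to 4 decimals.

The standard primal-dual pair for 'max c^T x s.t. A x <= b, x >= 0' is:
  Dual:  min b^T y  s.t.  A^T y >= c,  y >= 0.

So the dual LP is:
  minimize  9y1 + 5y2 + 8y3
  subject to:
    y1 + 2y3 >= 5
    y2 + 3y3 >= 5
    y1, y2, y3 >= 0

Solving the primal: x* = (4, 0).
  primal value c^T x* = 20.
Solving the dual: y* = (0, 0, 2.5).
  dual value b^T y* = 20.
Strong duality: c^T x* = b^T y*. Confirmed.

20


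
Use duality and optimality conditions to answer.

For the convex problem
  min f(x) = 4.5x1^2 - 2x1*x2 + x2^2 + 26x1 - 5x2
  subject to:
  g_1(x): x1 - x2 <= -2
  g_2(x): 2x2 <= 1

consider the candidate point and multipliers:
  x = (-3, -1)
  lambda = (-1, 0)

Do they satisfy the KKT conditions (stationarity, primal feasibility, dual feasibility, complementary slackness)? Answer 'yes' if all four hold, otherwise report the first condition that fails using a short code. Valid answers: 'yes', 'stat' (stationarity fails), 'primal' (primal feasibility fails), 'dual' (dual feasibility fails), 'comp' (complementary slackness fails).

Gradient of f: grad f(x) = Q x + c = (1, -1)
Constraint values g_i(x) = a_i^T x - b_i:
  g_1((-3, -1)) = 0
  g_2((-3, -1)) = -3
Stationarity residual: grad f(x) + sum_i lambda_i a_i = (0, 0)
  -> stationarity OK
Primal feasibility (all g_i <= 0): OK
Dual feasibility (all lambda_i >= 0): FAILS
Complementary slackness (lambda_i * g_i(x) = 0 for all i): OK

Verdict: the first failing condition is dual_feasibility -> dual.

dual


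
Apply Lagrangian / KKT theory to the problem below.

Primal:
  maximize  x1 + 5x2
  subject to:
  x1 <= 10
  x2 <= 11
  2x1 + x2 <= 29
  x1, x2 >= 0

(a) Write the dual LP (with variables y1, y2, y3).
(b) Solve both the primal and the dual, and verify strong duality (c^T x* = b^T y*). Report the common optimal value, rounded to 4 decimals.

The standard primal-dual pair for 'max c^T x s.t. A x <= b, x >= 0' is:
  Dual:  min b^T y  s.t.  A^T y >= c,  y >= 0.

So the dual LP is:
  minimize  10y1 + 11y2 + 29y3
  subject to:
    y1 + 2y3 >= 1
    y2 + y3 >= 5
    y1, y2, y3 >= 0

Solving the primal: x* = (9, 11).
  primal value c^T x* = 64.
Solving the dual: y* = (0, 4.5, 0.5).
  dual value b^T y* = 64.
Strong duality: c^T x* = b^T y*. Confirmed.

64


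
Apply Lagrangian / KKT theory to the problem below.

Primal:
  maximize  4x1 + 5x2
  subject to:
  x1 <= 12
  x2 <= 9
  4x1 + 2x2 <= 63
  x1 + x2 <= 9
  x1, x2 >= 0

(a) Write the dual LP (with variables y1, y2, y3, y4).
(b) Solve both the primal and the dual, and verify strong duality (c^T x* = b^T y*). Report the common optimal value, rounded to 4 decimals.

The standard primal-dual pair for 'max c^T x s.t. A x <= b, x >= 0' is:
  Dual:  min b^T y  s.t.  A^T y >= c,  y >= 0.

So the dual LP is:
  minimize  12y1 + 9y2 + 63y3 + 9y4
  subject to:
    y1 + 4y3 + y4 >= 4
    y2 + 2y3 + y4 >= 5
    y1, y2, y3, y4 >= 0

Solving the primal: x* = (0, 9).
  primal value c^T x* = 45.
Solving the dual: y* = (0, 1, 0, 4).
  dual value b^T y* = 45.
Strong duality: c^T x* = b^T y*. Confirmed.

45


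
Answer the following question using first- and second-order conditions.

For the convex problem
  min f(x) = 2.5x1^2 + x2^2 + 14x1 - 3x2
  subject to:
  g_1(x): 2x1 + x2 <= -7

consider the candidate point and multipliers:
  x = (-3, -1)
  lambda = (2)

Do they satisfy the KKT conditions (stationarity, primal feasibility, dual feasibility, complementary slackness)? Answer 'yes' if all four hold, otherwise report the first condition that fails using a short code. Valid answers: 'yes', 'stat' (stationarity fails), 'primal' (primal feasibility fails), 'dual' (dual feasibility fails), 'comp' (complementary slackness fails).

Gradient of f: grad f(x) = Q x + c = (-1, -5)
Constraint values g_i(x) = a_i^T x - b_i:
  g_1((-3, -1)) = 0
Stationarity residual: grad f(x) + sum_i lambda_i a_i = (3, -3)
  -> stationarity FAILS
Primal feasibility (all g_i <= 0): OK
Dual feasibility (all lambda_i >= 0): OK
Complementary slackness (lambda_i * g_i(x) = 0 for all i): OK

Verdict: the first failing condition is stationarity -> stat.

stat


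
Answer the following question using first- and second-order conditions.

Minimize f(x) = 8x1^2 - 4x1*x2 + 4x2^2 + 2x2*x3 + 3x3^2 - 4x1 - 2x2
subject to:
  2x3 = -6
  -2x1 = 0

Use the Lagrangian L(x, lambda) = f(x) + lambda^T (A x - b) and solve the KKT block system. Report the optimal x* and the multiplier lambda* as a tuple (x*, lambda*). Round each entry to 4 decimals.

Form the Lagrangian:
  L(x, lambda) = (1/2) x^T Q x + c^T x + lambda^T (A x - b)
Stationarity (grad_x L = 0): Q x + c + A^T lambda = 0.
Primal feasibility: A x = b.

This gives the KKT block system:
  [ Q   A^T ] [ x     ]   [-c ]
  [ A    0  ] [ lambda ] = [ b ]

Solving the linear system:
  x*      = (0, 1, -3)
  lambda* = (8, -4)
  f(x*)   = 23

x* = (0, 1, -3), lambda* = (8, -4)


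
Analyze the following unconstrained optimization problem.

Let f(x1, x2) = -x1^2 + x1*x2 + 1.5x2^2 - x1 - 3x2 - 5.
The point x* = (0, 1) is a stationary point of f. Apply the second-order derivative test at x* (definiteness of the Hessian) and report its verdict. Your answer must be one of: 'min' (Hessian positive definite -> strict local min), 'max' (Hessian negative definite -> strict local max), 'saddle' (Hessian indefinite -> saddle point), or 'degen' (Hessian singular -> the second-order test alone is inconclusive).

Compute the Hessian H = grad^2 f:
  H = [[-2, 1], [1, 3]]
Verify stationarity: grad f(x*) = H x* + g = (0, 0).
Eigenvalues of H: -2.1926, 3.1926.
Eigenvalues have mixed signs, so H is indefinite -> x* is a saddle point.

saddle


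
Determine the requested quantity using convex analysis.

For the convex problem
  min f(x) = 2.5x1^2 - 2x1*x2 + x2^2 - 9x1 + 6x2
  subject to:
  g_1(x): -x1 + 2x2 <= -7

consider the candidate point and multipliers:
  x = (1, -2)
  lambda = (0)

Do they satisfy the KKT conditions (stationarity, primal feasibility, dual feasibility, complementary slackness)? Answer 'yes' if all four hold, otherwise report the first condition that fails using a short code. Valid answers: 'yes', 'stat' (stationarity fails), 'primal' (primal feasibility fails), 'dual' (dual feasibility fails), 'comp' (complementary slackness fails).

Gradient of f: grad f(x) = Q x + c = (0, 0)
Constraint values g_i(x) = a_i^T x - b_i:
  g_1((1, -2)) = 2
Stationarity residual: grad f(x) + sum_i lambda_i a_i = (0, 0)
  -> stationarity OK
Primal feasibility (all g_i <= 0): FAILS
Dual feasibility (all lambda_i >= 0): OK
Complementary slackness (lambda_i * g_i(x) = 0 for all i): OK

Verdict: the first failing condition is primal_feasibility -> primal.

primal


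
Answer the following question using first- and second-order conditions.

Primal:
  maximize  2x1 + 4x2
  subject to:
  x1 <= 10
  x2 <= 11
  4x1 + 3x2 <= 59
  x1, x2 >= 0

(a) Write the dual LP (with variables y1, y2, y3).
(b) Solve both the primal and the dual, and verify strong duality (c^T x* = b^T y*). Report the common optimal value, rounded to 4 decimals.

The standard primal-dual pair for 'max c^T x s.t. A x <= b, x >= 0' is:
  Dual:  min b^T y  s.t.  A^T y >= c,  y >= 0.

So the dual LP is:
  minimize  10y1 + 11y2 + 59y3
  subject to:
    y1 + 4y3 >= 2
    y2 + 3y3 >= 4
    y1, y2, y3 >= 0

Solving the primal: x* = (6.5, 11).
  primal value c^T x* = 57.
Solving the dual: y* = (0, 2.5, 0.5).
  dual value b^T y* = 57.
Strong duality: c^T x* = b^T y*. Confirmed.

57


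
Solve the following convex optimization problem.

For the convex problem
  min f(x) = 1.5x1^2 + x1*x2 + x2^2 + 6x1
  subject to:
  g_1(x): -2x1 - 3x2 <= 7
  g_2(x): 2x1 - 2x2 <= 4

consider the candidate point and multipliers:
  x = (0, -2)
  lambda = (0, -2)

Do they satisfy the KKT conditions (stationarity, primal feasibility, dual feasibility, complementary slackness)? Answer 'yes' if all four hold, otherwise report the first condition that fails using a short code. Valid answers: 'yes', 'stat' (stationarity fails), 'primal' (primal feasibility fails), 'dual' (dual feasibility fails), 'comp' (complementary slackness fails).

Gradient of f: grad f(x) = Q x + c = (4, -4)
Constraint values g_i(x) = a_i^T x - b_i:
  g_1((0, -2)) = -1
  g_2((0, -2)) = 0
Stationarity residual: grad f(x) + sum_i lambda_i a_i = (0, 0)
  -> stationarity OK
Primal feasibility (all g_i <= 0): OK
Dual feasibility (all lambda_i >= 0): FAILS
Complementary slackness (lambda_i * g_i(x) = 0 for all i): OK

Verdict: the first failing condition is dual_feasibility -> dual.

dual


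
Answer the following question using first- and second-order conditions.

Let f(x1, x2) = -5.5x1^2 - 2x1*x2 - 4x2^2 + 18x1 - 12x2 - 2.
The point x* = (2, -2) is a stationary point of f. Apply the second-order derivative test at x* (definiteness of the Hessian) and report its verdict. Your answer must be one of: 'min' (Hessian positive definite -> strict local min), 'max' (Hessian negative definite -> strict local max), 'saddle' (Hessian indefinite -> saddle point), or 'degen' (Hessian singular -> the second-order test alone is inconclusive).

Compute the Hessian H = grad^2 f:
  H = [[-11, -2], [-2, -8]]
Verify stationarity: grad f(x*) = H x* + g = (0, 0).
Eigenvalues of H: -12, -7.
Both eigenvalues < 0, so H is negative definite -> x* is a strict local max.

max


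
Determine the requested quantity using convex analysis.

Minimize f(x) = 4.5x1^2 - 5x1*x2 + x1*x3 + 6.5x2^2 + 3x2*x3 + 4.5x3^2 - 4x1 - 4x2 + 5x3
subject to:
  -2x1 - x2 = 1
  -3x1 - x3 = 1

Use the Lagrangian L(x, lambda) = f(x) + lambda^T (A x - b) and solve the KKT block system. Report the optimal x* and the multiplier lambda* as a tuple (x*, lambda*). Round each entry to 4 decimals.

Form the Lagrangian:
  L(x, lambda) = (1/2) x^T Q x + c^T x + lambda^T (A x - b)
Stationarity (grad_x L = 0): Q x + c + A^T lambda = 0.
Primal feasibility: A x = b.

This gives the KKT block system:
  [ Q   A^T ] [ x     ]   [-c ]
  [ A    0  ] [ lambda ] = [ b ]

Solving the linear system:
  x*      = (-0.3177, -0.3646, -0.0469)
  lambda* = (-7.2917, 3.1667)
  f(x*)   = 3.3099

x* = (-0.3177, -0.3646, -0.0469), lambda* = (-7.2917, 3.1667)


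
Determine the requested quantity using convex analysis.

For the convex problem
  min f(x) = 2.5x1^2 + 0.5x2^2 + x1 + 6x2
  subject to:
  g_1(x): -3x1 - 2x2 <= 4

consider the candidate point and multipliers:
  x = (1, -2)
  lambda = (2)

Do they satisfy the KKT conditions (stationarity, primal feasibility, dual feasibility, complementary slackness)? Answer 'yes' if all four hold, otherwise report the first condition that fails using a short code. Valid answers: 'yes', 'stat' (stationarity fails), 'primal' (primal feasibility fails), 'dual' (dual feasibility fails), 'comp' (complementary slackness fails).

Gradient of f: grad f(x) = Q x + c = (6, 4)
Constraint values g_i(x) = a_i^T x - b_i:
  g_1((1, -2)) = -3
Stationarity residual: grad f(x) + sum_i lambda_i a_i = (0, 0)
  -> stationarity OK
Primal feasibility (all g_i <= 0): OK
Dual feasibility (all lambda_i >= 0): OK
Complementary slackness (lambda_i * g_i(x) = 0 for all i): FAILS

Verdict: the first failing condition is complementary_slackness -> comp.

comp


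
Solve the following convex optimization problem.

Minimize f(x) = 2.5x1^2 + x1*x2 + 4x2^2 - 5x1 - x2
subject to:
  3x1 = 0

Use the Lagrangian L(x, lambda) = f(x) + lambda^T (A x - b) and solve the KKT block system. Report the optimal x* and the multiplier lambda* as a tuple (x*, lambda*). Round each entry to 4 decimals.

Form the Lagrangian:
  L(x, lambda) = (1/2) x^T Q x + c^T x + lambda^T (A x - b)
Stationarity (grad_x L = 0): Q x + c + A^T lambda = 0.
Primal feasibility: A x = b.

This gives the KKT block system:
  [ Q   A^T ] [ x     ]   [-c ]
  [ A    0  ] [ lambda ] = [ b ]

Solving the linear system:
  x*      = (0, 0.125)
  lambda* = (1.625)
  f(x*)   = -0.0625

x* = (0, 0.125), lambda* = (1.625)


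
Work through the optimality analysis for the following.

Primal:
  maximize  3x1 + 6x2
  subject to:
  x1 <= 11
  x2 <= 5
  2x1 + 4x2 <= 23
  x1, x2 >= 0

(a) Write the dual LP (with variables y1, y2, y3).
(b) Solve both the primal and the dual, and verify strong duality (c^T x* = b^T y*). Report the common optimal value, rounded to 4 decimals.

The standard primal-dual pair for 'max c^T x s.t. A x <= b, x >= 0' is:
  Dual:  min b^T y  s.t.  A^T y >= c,  y >= 0.

So the dual LP is:
  minimize  11y1 + 5y2 + 23y3
  subject to:
    y1 + 2y3 >= 3
    y2 + 4y3 >= 6
    y1, y2, y3 >= 0

Solving the primal: x* = (1.5, 5).
  primal value c^T x* = 34.5.
Solving the dual: y* = (0, 0, 1.5).
  dual value b^T y* = 34.5.
Strong duality: c^T x* = b^T y*. Confirmed.

34.5


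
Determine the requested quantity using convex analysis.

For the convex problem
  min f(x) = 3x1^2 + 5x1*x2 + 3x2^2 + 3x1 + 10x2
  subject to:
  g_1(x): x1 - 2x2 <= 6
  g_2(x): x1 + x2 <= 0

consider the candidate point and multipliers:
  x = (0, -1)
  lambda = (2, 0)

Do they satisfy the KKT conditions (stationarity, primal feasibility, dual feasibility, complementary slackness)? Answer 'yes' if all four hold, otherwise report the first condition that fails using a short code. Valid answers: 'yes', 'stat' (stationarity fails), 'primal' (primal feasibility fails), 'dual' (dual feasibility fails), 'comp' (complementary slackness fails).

Gradient of f: grad f(x) = Q x + c = (-2, 4)
Constraint values g_i(x) = a_i^T x - b_i:
  g_1((0, -1)) = -4
  g_2((0, -1)) = -1
Stationarity residual: grad f(x) + sum_i lambda_i a_i = (0, 0)
  -> stationarity OK
Primal feasibility (all g_i <= 0): OK
Dual feasibility (all lambda_i >= 0): OK
Complementary slackness (lambda_i * g_i(x) = 0 for all i): FAILS

Verdict: the first failing condition is complementary_slackness -> comp.

comp


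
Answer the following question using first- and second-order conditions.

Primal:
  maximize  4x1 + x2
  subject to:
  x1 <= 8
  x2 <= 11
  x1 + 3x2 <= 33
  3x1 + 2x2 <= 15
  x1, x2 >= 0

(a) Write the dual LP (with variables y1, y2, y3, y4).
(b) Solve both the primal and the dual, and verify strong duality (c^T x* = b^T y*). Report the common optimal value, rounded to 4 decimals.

The standard primal-dual pair for 'max c^T x s.t. A x <= b, x >= 0' is:
  Dual:  min b^T y  s.t.  A^T y >= c,  y >= 0.

So the dual LP is:
  minimize  8y1 + 11y2 + 33y3 + 15y4
  subject to:
    y1 + y3 + 3y4 >= 4
    y2 + 3y3 + 2y4 >= 1
    y1, y2, y3, y4 >= 0

Solving the primal: x* = (5, 0).
  primal value c^T x* = 20.
Solving the dual: y* = (0, 0, 0, 1.3333).
  dual value b^T y* = 20.
Strong duality: c^T x* = b^T y*. Confirmed.

20


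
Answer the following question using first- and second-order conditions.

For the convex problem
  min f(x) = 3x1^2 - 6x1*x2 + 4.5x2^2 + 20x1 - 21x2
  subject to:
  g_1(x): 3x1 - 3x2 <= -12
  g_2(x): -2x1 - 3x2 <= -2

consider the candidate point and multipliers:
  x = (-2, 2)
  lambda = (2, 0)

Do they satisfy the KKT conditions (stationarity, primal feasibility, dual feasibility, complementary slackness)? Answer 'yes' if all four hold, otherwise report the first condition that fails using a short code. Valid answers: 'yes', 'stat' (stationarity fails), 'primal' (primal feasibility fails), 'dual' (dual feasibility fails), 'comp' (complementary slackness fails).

Gradient of f: grad f(x) = Q x + c = (-4, 9)
Constraint values g_i(x) = a_i^T x - b_i:
  g_1((-2, 2)) = 0
  g_2((-2, 2)) = 0
Stationarity residual: grad f(x) + sum_i lambda_i a_i = (2, 3)
  -> stationarity FAILS
Primal feasibility (all g_i <= 0): OK
Dual feasibility (all lambda_i >= 0): OK
Complementary slackness (lambda_i * g_i(x) = 0 for all i): OK

Verdict: the first failing condition is stationarity -> stat.

stat


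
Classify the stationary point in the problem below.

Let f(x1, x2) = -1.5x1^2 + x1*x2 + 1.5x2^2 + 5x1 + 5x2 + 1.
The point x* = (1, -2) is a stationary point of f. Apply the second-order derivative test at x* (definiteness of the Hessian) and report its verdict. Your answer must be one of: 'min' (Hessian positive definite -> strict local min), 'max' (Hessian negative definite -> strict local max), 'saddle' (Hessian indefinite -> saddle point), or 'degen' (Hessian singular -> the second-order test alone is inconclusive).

Compute the Hessian H = grad^2 f:
  H = [[-3, 1], [1, 3]]
Verify stationarity: grad f(x*) = H x* + g = (0, 0).
Eigenvalues of H: -3.1623, 3.1623.
Eigenvalues have mixed signs, so H is indefinite -> x* is a saddle point.

saddle


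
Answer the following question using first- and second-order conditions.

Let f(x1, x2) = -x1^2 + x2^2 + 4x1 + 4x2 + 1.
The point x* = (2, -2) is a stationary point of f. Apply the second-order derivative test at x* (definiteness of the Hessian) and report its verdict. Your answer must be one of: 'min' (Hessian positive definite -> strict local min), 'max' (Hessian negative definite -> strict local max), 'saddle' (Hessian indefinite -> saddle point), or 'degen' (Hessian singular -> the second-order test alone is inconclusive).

Compute the Hessian H = grad^2 f:
  H = [[-2, 0], [0, 2]]
Verify stationarity: grad f(x*) = H x* + g = (0, 0).
Eigenvalues of H: -2, 2.
Eigenvalues have mixed signs, so H is indefinite -> x* is a saddle point.

saddle


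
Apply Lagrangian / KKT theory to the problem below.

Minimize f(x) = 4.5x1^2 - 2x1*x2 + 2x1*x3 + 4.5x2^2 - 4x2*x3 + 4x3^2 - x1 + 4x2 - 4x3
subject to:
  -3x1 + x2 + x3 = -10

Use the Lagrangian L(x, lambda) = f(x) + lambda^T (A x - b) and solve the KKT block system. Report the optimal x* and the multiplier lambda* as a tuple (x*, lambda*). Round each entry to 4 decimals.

Form the Lagrangian:
  L(x, lambda) = (1/2) x^T Q x + c^T x + lambda^T (A x - b)
Stationarity (grad_x L = 0): Q x + c + A^T lambda = 0.
Primal feasibility: A x = b.

This gives the KKT block system:
  [ Q   A^T ] [ x     ]   [-c ]
  [ A    0  ] [ lambda ] = [ b ]

Solving the linear system:
  x*      = (2.3517, -1.3572, -1.5876)
  lambda* = (6.5683)
  f(x*)   = 32.1262

x* = (2.3517, -1.3572, -1.5876), lambda* = (6.5683)


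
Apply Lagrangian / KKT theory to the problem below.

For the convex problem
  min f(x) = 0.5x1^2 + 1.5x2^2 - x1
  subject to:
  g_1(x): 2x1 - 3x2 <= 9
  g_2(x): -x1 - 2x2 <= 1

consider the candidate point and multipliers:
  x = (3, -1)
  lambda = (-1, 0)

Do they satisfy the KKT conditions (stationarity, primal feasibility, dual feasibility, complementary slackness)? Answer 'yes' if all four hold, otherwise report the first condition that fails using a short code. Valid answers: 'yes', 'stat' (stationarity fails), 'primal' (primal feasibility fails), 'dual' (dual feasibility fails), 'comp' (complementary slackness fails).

Gradient of f: grad f(x) = Q x + c = (2, -3)
Constraint values g_i(x) = a_i^T x - b_i:
  g_1((3, -1)) = 0
  g_2((3, -1)) = -2
Stationarity residual: grad f(x) + sum_i lambda_i a_i = (0, 0)
  -> stationarity OK
Primal feasibility (all g_i <= 0): OK
Dual feasibility (all lambda_i >= 0): FAILS
Complementary slackness (lambda_i * g_i(x) = 0 for all i): OK

Verdict: the first failing condition is dual_feasibility -> dual.

dual


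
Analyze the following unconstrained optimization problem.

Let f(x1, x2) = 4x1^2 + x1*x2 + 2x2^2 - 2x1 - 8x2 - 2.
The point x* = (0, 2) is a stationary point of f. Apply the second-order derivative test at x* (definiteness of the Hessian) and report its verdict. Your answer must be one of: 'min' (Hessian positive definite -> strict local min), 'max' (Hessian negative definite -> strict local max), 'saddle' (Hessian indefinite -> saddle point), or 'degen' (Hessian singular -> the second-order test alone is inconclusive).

Compute the Hessian H = grad^2 f:
  H = [[8, 1], [1, 4]]
Verify stationarity: grad f(x*) = H x* + g = (0, 0).
Eigenvalues of H: 3.7639, 8.2361.
Both eigenvalues > 0, so H is positive definite -> x* is a strict local min.

min


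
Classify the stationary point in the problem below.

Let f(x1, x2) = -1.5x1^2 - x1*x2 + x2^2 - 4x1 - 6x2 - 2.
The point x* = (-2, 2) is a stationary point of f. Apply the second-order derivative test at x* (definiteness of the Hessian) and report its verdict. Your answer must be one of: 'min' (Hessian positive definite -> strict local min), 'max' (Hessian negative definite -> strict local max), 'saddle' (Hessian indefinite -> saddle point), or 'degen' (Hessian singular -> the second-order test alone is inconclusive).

Compute the Hessian H = grad^2 f:
  H = [[-3, -1], [-1, 2]]
Verify stationarity: grad f(x*) = H x* + g = (0, 0).
Eigenvalues of H: -3.1926, 2.1926.
Eigenvalues have mixed signs, so H is indefinite -> x* is a saddle point.

saddle


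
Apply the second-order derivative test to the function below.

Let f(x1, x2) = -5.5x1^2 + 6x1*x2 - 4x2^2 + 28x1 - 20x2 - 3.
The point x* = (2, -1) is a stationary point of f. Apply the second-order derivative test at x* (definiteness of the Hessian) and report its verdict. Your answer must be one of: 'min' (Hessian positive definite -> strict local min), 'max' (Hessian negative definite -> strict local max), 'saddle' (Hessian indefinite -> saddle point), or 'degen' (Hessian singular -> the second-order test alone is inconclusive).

Compute the Hessian H = grad^2 f:
  H = [[-11, 6], [6, -8]]
Verify stationarity: grad f(x*) = H x* + g = (0, 0).
Eigenvalues of H: -15.6847, -3.3153.
Both eigenvalues < 0, so H is negative definite -> x* is a strict local max.

max


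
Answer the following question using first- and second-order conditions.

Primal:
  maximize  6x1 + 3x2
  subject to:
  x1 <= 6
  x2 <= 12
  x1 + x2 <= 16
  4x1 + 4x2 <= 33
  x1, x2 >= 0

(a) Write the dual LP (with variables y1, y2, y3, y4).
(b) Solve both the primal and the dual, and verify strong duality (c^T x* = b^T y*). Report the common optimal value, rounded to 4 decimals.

The standard primal-dual pair for 'max c^T x s.t. A x <= b, x >= 0' is:
  Dual:  min b^T y  s.t.  A^T y >= c,  y >= 0.

So the dual LP is:
  minimize  6y1 + 12y2 + 16y3 + 33y4
  subject to:
    y1 + y3 + 4y4 >= 6
    y2 + y3 + 4y4 >= 3
    y1, y2, y3, y4 >= 0

Solving the primal: x* = (6, 2.25).
  primal value c^T x* = 42.75.
Solving the dual: y* = (3, 0, 0, 0.75).
  dual value b^T y* = 42.75.
Strong duality: c^T x* = b^T y*. Confirmed.

42.75
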